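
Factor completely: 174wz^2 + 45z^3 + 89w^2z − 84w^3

−(3w + z)(4w + 3z)(7w − 15z)

Group: 4w(−21w^2 + 38wz + 15z^2) + 3z(−21w^2 + 38wz + 15z^2); both groups contain (−21w^2 + 38wz + 15z^2), so (4w + 3z) is a factor with cofactor −21w^2 + 38wz + 15z^2.
The cofactor groups again: −21w^2 + 38wz + 15z^2 = −7w(3w + z) + 15z(3w + z); both groups contain (3w + z), giving −(7w − 15z)(3w + z).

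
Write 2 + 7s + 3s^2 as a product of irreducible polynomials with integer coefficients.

(3s + 1)(s + 2)

Need a pair with product 3·2 = 6 and sum 7: that's 6 and 1.
Split the middle term: 3s^2 + 6s + s + 2 = 3s(s + 2) + (s + 2).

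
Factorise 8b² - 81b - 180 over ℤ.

Need a pair with product 8·(-180) = -1440 and sum -81: that's 15 and -96.
Split the middle term: 8b² + 15b - 96b - 180 = b(8b + 15) - 12(8b + 15).

(8b + 15)(b - 12)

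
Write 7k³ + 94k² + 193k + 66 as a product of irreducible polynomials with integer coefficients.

Trying the rational-root candidates, k = −11 is a root, giving the factor (k + 11) and quotient 7k² + 17k + 6.
The remaining quadratic factors as (k + 2)(7k + 3).

(7k + 3)(k + 11)(k + 2)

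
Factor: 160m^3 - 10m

Factor out 10m, leaving 16m^2 - 1, which is a difference of two squares.

10m(4m + 1)(4m - 1)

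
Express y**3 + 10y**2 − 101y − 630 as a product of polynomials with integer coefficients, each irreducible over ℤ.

By the rational root theorem, y = −5 is a root, giving the factor (y + 5) and quotient y**2 + 5y − 126.
The remaining quadratic factors as (y − 9)(y + 14).

(y + 14)(y + 5)(y − 9)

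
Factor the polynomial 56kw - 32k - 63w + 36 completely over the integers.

(7w - 4)(8k - 9)

Group as (56kw - 32k) + (-63w + 36) = 8k(7w - 4) - 9(7w - 4).
Both groups share the factor (7w - 4).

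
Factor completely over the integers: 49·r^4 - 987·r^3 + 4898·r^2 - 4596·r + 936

(7·r - 2)·(7·r - 6)·(r - 13)·(r - 6)

Trying the rational-root candidates, r = 13 is a root, so (r - 13) is a factor; dividing leaves 49·r^3 - 350·r^2 + 348·r - 72.
Next, r = 6/7 is a root, so (7·r - 6) is a factor; dividing leaves 7·r^2 - 44·r + 12.
The remaining quadratic factors as (7·r - 2)(r - 6).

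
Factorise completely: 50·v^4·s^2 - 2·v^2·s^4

2·s^2·v^2·(5·v - s)·(5·v + s)

Factor out 2·v^2·s^2, leaving 25·v^2 - s^2, which is a difference of two squares.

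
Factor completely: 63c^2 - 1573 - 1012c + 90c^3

Among the possible rational roots, c = -13/6 is a root, so (6c + 13) is a factor; dividing leaves 15c^2 - 22c - 121.
The remaining quadratic factors as (3c - 11)(5c + 11).

(3c - 11)(5c + 11)(6c + 13)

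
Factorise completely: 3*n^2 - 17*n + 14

Need a pair with product 3·14 = 42 and sum -17: that's -3 and -14.
Split the middle term: 3*n^2 - 3*n - 14*n + 14 = 3*n*(n - 1) - 14*(n - 1).

(3*n - 14)*(n - 1)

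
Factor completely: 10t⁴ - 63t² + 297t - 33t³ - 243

By the rational root theorem, t = 3 is a root, so (t - 3) divides it; the quotient is 10t³ - 3t² - 72t + 81.
Continuing, t = -3 is a root, giving the factor (t + 3) and quotient 10t² - 33t + 27.
The remaining quadratic factors as (2t - 3)(5t - 9).

(2t - 3)(5t - 9)(t + 3)(t - 3)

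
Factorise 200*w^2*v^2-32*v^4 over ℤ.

8*v^2*(5*w-2*v)*(5*w+2*v)

Every term has a factor of 8*v^2. Then 25*w^2-4*v^2 = (5*w)² − (2*v)².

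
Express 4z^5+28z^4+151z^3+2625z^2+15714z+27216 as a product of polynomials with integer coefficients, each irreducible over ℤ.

(2z+7)(2z+9)(z+6)(z^2-7z+72)

Among the possible rational roots, z = -6 is a root, giving the factor (z+6) and quotient 4z^4+4z^3+127z^2+1863z+4536.
Then z = -7/2 is a root, so (2z+7) is a factor; dividing leaves 2z^3-5z^2+81z+648.
Next, z = -9/2 is a root, so (2z+9) is a factor; dividing leaves z^2-7z+72.
The quadratic z^2-7z+72 has discriminant -239 < 0 and is irreducible over ℤ.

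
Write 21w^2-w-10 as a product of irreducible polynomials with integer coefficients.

(3w+2)(7w-5)

Need a pair with product 21·(-10) = -210 and sum -1: that's 14 and -15.
Split the middle term: 21w^2+14w - 15w-10 = 7w(3w+2) - 5(3w+2).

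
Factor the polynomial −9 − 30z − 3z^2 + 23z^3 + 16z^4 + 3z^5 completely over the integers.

(3z + 1)(z + 3)(z − 1)(z^2 + 3z + 3)

By the rational root theorem, z = 1 is a root, so (z − 1) divides it; the quotient is 3z^4 + 19z^3 + 42z^2 + 39z + 9.
Continuing, z = −1/3 is a root, so (3z + 1) is a factor; dividing leaves z^3 + 6z^2 + 12z + 9.
Continuing, z = −3 is a root, giving the factor (z + 3) and quotient z^2 + 3z + 3.
The quadratic z^2 + 3z + 3 has discriminant −3 < 0 and is irreducible over ℤ.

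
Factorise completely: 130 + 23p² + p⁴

Substitute u = p² to get a quadratic in u, then factor.
p² + 13 is irreducible over ℤ (always positive, so no real roots).
p² + 10 is irreducible over ℤ (always positive, so no real roots).

(p² + 10)(p² + 13)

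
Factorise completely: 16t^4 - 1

Difference of squares twice: with A = 2t and B = 1, A⁴ − B⁴ = (A² − B²)(A² + B²), and A² − B² factors again.

(2t + 1)(2t - 1)(4t^2 + 1)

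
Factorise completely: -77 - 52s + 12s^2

(2s - 11)(6s + 7)

Need a pair with product 12·(-77) = -924 and sum -52: that's 14 and -66.
Split the middle term: 12s^2 + 14s - 66s - 77 = 2s(6s + 7) - 11(6s + 7).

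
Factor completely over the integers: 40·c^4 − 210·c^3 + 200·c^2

10·c^2·(4·c − 5)·(c − 4)

Pull out the common factor 10·c^2, then factor the remaining trinomial.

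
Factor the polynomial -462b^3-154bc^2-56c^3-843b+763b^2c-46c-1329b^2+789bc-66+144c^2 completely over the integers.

Group: 14b(-33b^2+38bc-69b+8c^2-8c-6) + (-7c+11)(-33b^2+38bc-69b+8c^2-8c-6); both groups contain (-33b^2+38bc-69b+8c^2-8c-6), so (14b-7c+11) is a factor with cofactor -33b^2+38bc-69b+8c^2-8c-6.
The cofactor groups again: -33b^2+38bc-69b+8c^2-8c-6 = -3b(11b+2c+1) + (4c-6)(11b+2c+1); both groups contain (11b+2c+1), giving -(3b-4c+6)(11b+2c+1).

-(11b+2c+1)(14b-7c+11)(3b-4c+6)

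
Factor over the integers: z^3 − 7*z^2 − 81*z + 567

By the rational root theorem, z = 7 is a root, giving the factor (z − 7) and quotient z^2 − 81.
The remaining quadratic factors as (z + 9)(z − 9).

(z + 9)*(z − 7)*(z − 9)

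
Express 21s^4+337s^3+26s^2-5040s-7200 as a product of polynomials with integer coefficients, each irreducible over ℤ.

(3s+10)(7s+12)(s+15)(s-4)

Trying the rational-root candidates, s = 4 is a root, giving the factor (s-4) and quotient 21s^3+421s^2+1710s+1800.
Then s = -10/3 is a root, so (3s+10) is a factor; dividing leaves 7s^2+117s+180.
The remaining quadratic factors as (7s+12)(s+15).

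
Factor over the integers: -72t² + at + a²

(a + 9t)(a - 8t)

Group: a(a + 9t) - 8t(a + 9t); both groups contain (a + 9t).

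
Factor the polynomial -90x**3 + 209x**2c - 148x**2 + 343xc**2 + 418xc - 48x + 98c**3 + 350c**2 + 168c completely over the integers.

-(2x - 7c)(5x + 2c + 6)(9x + 7c + 4)

Group: 5x(-18x**2 + 49xc - 8x + 49c**2 + 28c) + (2c + 6)(-18x**2 + 49xc - 8x + 49c**2 + 28c); both groups contain (-18x**2 + 49xc - 8x + 49c**2 + 28c), so (5x + 2c + 6) is a factor with cofactor -18x**2 + 49xc - 8x + 49c**2 + 28c.
The cofactor groups again: -18x**2 + 49xc - 8x + 49c**2 + 28c = -9x(2x - 7c) + (-7c - 4)(2x - 7c); both groups contain (2x - 7c), giving -(9x + 7c + 4)(2x - 7c).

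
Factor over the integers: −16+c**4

(c+2)(c−2)(c**2+4)

(c)⁴ − (2)⁴ = ((c)² − (2)²)((c)² + (2)²); the first factor splits again, the second (c**2+4) is irreducible.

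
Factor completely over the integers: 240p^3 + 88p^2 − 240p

Pull out the common factor 8p, then factor the remaining trinomial.

8p(5p + 6)(6p − 5)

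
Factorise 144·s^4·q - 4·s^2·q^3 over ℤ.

Every term has a factor of 4·s^2·q. Then 36·s^2 - q^2 = (6·s)² − (q)².

4·q·s^2·(6·s - q)·(6·s + q)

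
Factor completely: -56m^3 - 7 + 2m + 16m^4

Group as (16m^4 + 2m) + (-56m^3 - 7) = 2m(8m^3 + 1) - 7(8m^3 + 1).
Both groups share the factor (8m^3 + 1).

(2m + 1)(2m - 7)(4m^2 - 2m + 1)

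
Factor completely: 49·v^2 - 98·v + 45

Need a pair with product 49·45 = 2205 and sum -98: that's -63 and -35.
Split the middle term: 49·v^2 - 63·v - 35·v + 45 = 7·v·(7·v - 9) - 5·(7·v - 9).

(7·v - 5)·(7·v - 9)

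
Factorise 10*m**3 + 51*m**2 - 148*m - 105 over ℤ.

(2*m - 5)*(5*m + 3)*(m + 7)

Trying the rational-root candidates, m = -3/5 is a root, so (5*m + 3) divides it; the quotient is 2*m**2 + 9*m - 35.
The remaining quadratic factors as (2*m - 5)(m + 7).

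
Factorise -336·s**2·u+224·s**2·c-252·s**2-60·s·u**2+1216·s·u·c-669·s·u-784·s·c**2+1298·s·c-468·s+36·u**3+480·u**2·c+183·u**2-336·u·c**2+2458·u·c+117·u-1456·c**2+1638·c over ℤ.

Group: 7·s·(-48·s·u+32·s·c-36·s+12·u**2+160·u·c+9·u-112·c**2+126·c) + (3·u+13)·(-48·s·u+32·s·c-36·s+12·u**2+160·u·c+9·u-112·c**2+126·c); both groups contain (-48·s·u+32·s·c-36·s+12·u**2+160·u·c+9·u-112·c**2+126·c), so (7·s+3·u+13) is a factor with cofactor -48·s·u+32·s·c-36·s+12·u**2+160·u·c+9·u-112·c**2+126·c.
The cofactor groups again: -48·s·u+32·s·c-36·s+12·u**2+160·u·c+9·u-112·c**2+126·c = -4·s·(12·u-8·c+9) + (u+14·c)·(12·u-8·c+9); both groups contain (12·u-8·c+9), giving -(4·s-u-14·c)·(12·u-8·c+9).

-(4·s-u-14·c)·(12·u-8·c+9)·(7·s+3·u+13)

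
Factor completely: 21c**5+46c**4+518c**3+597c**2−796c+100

Among the possible rational roots, c = 1/7 is a root, giving the factor (7c−1) and quotient 3c**4+7c**3+75c**2+96c−100.
Then c = 2/3 is a root, so (3c−2) divides it; the quotient is c**3+3c**2+27c+50.
Next, c = −2 is a root, so (c+2) divides it; the quotient is c**2+c+25.
The quadratic c**2+c+25 has discriminant −99 < 0 and is irreducible over ℤ.

(3c−2)(7c−1)(c+2)(c**2+c+25)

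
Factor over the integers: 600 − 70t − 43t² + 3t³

Trying the rational-root candidates, t = −4 is a root, giving the factor (t + 4) and quotient 3t² − 55t + 150.
The remaining quadratic factors as (t − 15)(3t − 10).

(3t − 10)(t + 4)(t − 15)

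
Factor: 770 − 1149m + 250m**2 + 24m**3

Trying the rational-root candidates, m = 5/6 is a root, so (6m − 5) is a factor; dividing leaves 4m**2 + 45m − 154.
The remaining quadratic factors as (m + 14)(4m − 11).

(4m − 11)(6m − 5)(m + 14)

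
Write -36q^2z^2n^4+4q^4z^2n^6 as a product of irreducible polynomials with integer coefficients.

Factor out 4q^2z^2n^4 first: what remains is q^2n^2-9.
Recognize a difference of squares with the parts qn and 3.

4n^4q^2z^2(qn+3)(qn-3)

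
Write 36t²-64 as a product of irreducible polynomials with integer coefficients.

Pull out the common factor 4; 9t²-16 is a difference of squares.

4(3t+4)(3t-4)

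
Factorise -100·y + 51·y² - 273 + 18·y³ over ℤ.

Trying the rational-root candidates, y = 7/3 is a root, so (3·y - 7) is a factor; dividing leaves 6·y² + 31·y + 39.
The remaining quadratic factors as (6·y + 13)(y + 3).

(3·y - 7)·(6·y + 13)·(y + 3)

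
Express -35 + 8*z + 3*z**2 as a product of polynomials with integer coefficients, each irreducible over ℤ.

Need a pair with product 3·(-35) = -105 and sum 8: that's -7 and 15.
Split the middle term: 3*z**2 - 7*z + 15*z - 35 = z*(3*z - 7) + 5*(3*z - 7).

(3*z - 7)*(z + 5)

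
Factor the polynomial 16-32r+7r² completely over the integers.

Need a pair with product 7·16 = 112 and sum -32: that's -28 and -4.
Split the middle term: 7r²-28r - 4r+16 = 7r(r-4) - 4(r-4).

(7r-4)(r-4)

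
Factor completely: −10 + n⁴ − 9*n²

Substitute u = n² to get a quadratic in u, then factor.
n² − 10 is irreducible over ℤ (10 is not a perfect square).
n² + 1 is irreducible over ℤ (sum of squares).

(n² + 1)*(n² − 10)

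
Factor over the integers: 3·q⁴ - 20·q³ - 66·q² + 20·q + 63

Among the possible rational roots, q = 1 is a root, giving the factor (q - 1) and quotient 3·q³ - 17·q² - 83·q - 63.
Next, q = 9 is a root, so (q - 9) is a factor; dividing leaves 3·q² + 10·q + 7.
The remaining quadratic factors as (3·q + 7)(q + 1).

(3·q + 7)·(q + 1)·(q - 1)·(q - 9)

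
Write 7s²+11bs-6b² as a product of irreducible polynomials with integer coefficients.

Group: -2b(3b-7s) - s(3b-7s); both groups contain (3b-7s).

-(2b+s)(3b-7s)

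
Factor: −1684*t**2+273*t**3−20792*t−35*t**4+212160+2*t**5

Among the possible rational roots, t = −15/2 is a root, giving the factor (2*t+15) and quotient t**4−25*t**3+324*t**2−3272*t+14144.
Then t = 8 is a root, so (t−8) is a factor; dividing leaves t**3−17*t**2+188*t−1768.
Then t = 13 is a root, so (t−13) divides it; the quotient is t**2−4*t+136.
The quadratic t**2−4*t+136 has discriminant −528 < 0 and is irreducible over ℤ.

(2*t+15)*(t−13)*(t−8)*(t**2−4*t+136)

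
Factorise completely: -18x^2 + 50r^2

Every term has a factor of 2. Then 25r^2 - 9x^2 = (5r)² − (3x)².

2(5r + 3x)(5r - 3x)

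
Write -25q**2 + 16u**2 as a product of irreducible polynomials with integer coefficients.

Recognize a difference of squares with the parts 4u and 5q.

-(5q + 4u)(5q - 4u)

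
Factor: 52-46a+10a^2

Pull out the common factor 2, then factor the remaining trinomial.

2(5a-13)(a-2)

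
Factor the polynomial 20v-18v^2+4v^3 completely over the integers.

2v(2v-5)(v-2)

Pull out the common factor 2v, then factor the remaining trinomial.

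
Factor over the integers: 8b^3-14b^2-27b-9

Trying the rational-root candidates, b = -3/4 is a root, so (4b+3) is a factor; dividing leaves 2b^2-5b-3.
The remaining quadratic factors as (2b+1)(b-3).

(2b+1)(4b+3)(b-3)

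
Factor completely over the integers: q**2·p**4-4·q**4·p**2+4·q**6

Factor out q**2 first: what remains is 4·q**4-4·q**2·p**2+p**4.
Recognize a perfect-square trinomial with the parts p**2 and 2·q**2.

q**2·(2·q**2-p**2)**2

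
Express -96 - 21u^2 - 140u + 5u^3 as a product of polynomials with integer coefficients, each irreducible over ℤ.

(5u + 4)(u + 3)(u - 8)

Testing divisors of the constant over divisors of the leading coefficient, u = -3 is a root, giving the factor (u + 3) and quotient 5u^2 - 36u - 32.
The remaining quadratic factors as (u - 8)(5u + 4).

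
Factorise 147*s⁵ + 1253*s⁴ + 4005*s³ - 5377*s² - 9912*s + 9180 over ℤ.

(3*s + 5)*(7*s - 6)*(7*s - 9)*(s² + 9*s + 34)

Among the possible rational roots, s = 6/7 is a root, so (7*s - 6) divides it; the quotient is 21*s⁴ + 197*s³ + 741*s² - 133*s - 1530.
Then s = 9/7 is a root, so (7*s - 9) divides it; the quotient is 3*s³ + 32*s² + 147*s + 170.
Next, s = -5/3 is a root, so (3*s + 5) divides it; the quotient is s² + 9*s + 34.
The quadratic s² + 9*s + 34 has discriminant -55 < 0 and is irreducible over ℤ.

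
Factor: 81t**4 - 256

Write as (9t**2)² − (16)², then factor 9t**2 - 16 once more.

(3t + 4)(3t - 4)(9t**2 + 16)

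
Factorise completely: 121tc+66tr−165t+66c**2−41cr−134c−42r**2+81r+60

Group: 11t(11c+6r−15) + (6c−7r−4)(11c+6r−15); both groups contain (11c+6r−15).

(11c+6r−15)(11t+6c−7r−4)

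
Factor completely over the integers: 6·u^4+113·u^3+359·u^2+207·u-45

(6·u-1)·(u+1)·(u+15)·(u+3)

By the rational root theorem, u = -15 is a root, so (u+15) divides it; the quotient is 6·u^3+23·u^2+14·u-3.
Next, u = -1 is a root, giving the factor (u+1) and quotient 6·u^2+17·u-3.
The remaining quadratic factors as (6·u-1)(u+3).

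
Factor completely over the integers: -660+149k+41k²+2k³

Among the possible rational roots, k = 5/2 is a root, giving the factor (2k-5) and quotient k²+23k+132.
The remaining quadratic factors as (k+12)(k+11).

(2k-5)(k+11)(k+12)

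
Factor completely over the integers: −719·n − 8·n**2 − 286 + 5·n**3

(5·n + 2)·(n + 11)·(n − 13)

Testing divisors of the constant over divisors of the leading coefficient, n = −11 is a root, so (n + 11) divides it; the quotient is 5·n**2 − 63·n − 26.
The remaining quadratic factors as (n − 13)(5·n + 2).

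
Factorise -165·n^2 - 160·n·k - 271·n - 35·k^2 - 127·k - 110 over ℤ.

-(15·n + 5·k + 11)·(11·n + 7·k + 10)

Group: -11·n·(15·n + 5·k + 11) + (-7·k - 10)·(15·n + 5·k + 11); both groups contain (15·n + 5·k + 11).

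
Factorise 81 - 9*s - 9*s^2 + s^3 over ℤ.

(s + 3)*(s - 3)*(s - 9)

Among the possible rational roots, s = 9 is a root, so (s - 9) is a factor; dividing leaves s^2 - 9.
The remaining quadratic factors as (s + 3)(s - 3).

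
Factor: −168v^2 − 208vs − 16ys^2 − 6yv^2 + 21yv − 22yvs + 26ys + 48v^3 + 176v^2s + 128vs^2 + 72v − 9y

−(y − 8v)(2v + 2s − 1)(3v + 8s − 9)

Group: y(−6v^2 − 22vs + 21v − 16s^2 + 26s − 9) − 8v(−6v^2 − 22vs + 21v − 16s^2 + 26s − 9); both groups contain (−6v^2 − 22vs + 21v − 16s^2 + 26s − 9), so (y − 8v) is a factor with cofactor −6v^2 − 22vs + 21v − 16s^2 + 26s − 9.
The cofactor groups again: −6v^2 − 22vs + 21v − 16s^2 + 26s − 9 = −2v(3v + 8s − 9) + (−2s + 1)(3v + 8s − 9); both groups contain (3v + 8s − 9), giving −(2v + 2s − 1)(3v + 8s − 9).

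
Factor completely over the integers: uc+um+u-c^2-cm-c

Group: c(u-c) + (m+1)(u-c); both groups contain (u-c).

(u-c)(c+m+1)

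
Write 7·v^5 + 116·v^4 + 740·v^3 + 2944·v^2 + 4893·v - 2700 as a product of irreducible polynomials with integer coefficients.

(7·v - 3)·(v + 4)·(v + 9)·(v^2 + 4·v + 25)

Testing divisors of the constant over divisors of the leading coefficient, v = 3/7 is a root, so (7·v - 3) is a factor; dividing leaves v^4 + 17·v^3 + 113·v^2 + 469·v + 900.
Then v = -9 is a root, so (v + 9) divides it; the quotient is v^3 + 8·v^2 + 41·v + 100.
Continuing, v = -4 is a root, so (v + 4) divides it; the quotient is v^2 + 4·v + 25.
The quadratic v^2 + 4·v + 25 has discriminant -84 < 0 and is irreducible over ℤ.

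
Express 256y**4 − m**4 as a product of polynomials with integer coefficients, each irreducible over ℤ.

(4y − m)(4y + m)(16y**2 + m**2)

(4y)⁴ − (m)⁴ = ((4y)² − (m)²)((4y)² + (m)²); the first factor splits again, the second (16y**2 + m**2) is irreducible.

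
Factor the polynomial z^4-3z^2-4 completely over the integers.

(z+2)(z-2)(z^2+1)

Substitute u = z^2 to get a quadratic in u, then factor.
z^2-4 is a difference of squares.
z^2+1 is irreducible over ℤ (sum of squares).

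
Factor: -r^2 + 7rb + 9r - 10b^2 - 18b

Group: -r(r - 5b - 9) + 2b(r - 5b - 9); both groups contain (r - 5b - 9).

-(r - 2b)(r - 5b - 9)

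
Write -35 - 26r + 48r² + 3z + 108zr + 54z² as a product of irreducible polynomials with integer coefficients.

(9z + 6r - 7)(6z + 8r + 5)

Group: 9z(6z + 8r + 5) + (6r - 7)(6z + 8r + 5); both groups contain (6z + 8r + 5).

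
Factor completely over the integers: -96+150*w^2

Factor out 6, leaving 25*w^2-16, which is a difference of two squares.

6*(5*w+4)*(5*w-4)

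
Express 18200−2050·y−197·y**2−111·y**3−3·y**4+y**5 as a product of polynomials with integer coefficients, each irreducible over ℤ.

By the rational root theorem, y = 4 is a root, so (y−4) is a factor; dividing leaves y**4+y**3−107·y**2−625·y−4550.
Then y = 13 is a root, giving the factor (y−13) and quotient y**3+14·y**2+75·y+350.
Continuing, y = −10 is a root, so (y+10) is a factor; dividing leaves y**2+4·y+35.
The quadratic y**2+4·y+35 has discriminant −124 < 0 and is irreducible over ℤ.

(y+10)·(y−13)·(y−4)·(y**2+4·y+35)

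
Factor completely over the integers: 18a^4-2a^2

2a^2(3a+1)(3a-1)

Pull out the common factor 2a^2; 9a^2-1 is a difference of squares.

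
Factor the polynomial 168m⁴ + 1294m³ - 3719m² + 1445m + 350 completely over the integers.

(4m - 7)(6m + 1)(7m - 5)(m + 10)

Trying the rational-root candidates, m = 5/7 is a root, giving the factor (7m - 5) and quotient 24m³ + 202m² - 387m - 70.
Continuing, m = -10 is a root, giving the factor (m + 10) and quotient 24m² - 38m - 7.
The remaining quadratic factors as (4m - 7)(6m + 1).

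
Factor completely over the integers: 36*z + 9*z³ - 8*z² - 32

(9*z - 8)*(z² + 4)

Group as (9*z³ + 36*z) + (-8*z² - 32) = 9*z*(z² + 4) - 8*(z² + 4).
Both groups share the factor (z² + 4).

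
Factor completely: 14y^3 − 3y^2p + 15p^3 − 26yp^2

(7y − 5p)(y − p)(2y + 3p)

Group: y(14y^2 + 11yp − 15p^2) − p(14y^2 + 11yp − 15p^2); both groups contain (14y^2 + 11yp − 15p^2), so (y − p) is a factor with cofactor 14y^2 + 11yp − 15p^2.
The cofactor groups again: 14y^2 + 11yp − 15p^2 = 7y(2y + 3p) − 5p(2y + 3p); both groups contain (2y + 3p), giving (7y − 5p)(2y + 3p).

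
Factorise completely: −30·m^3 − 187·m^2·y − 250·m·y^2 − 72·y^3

Group: 3·m·(−10·m^2 − 49·m·y − 18·y^2) + 4·y·(−10·m^2 − 49·m·y − 18·y^2); both groups contain (−10·m^2 − 49·m·y − 18·y^2), so (3·m + 4·y) is a factor with cofactor −10·m^2 − 49·m·y − 18·y^2.
The cofactor groups again: −10·m^2 − 49·m·y − 18·y^2 = −2·m·(5·m + 2·y) − 9·y·(5·m + 2·y); both groups contain (5·m + 2·y), giving −(2·m + 9·y)·(5·m + 2·y).

−(2·m + 9·y)·(3·m + 4·y)·(5·m + 2·y)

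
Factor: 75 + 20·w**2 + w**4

(w**2 + 15)·(w**2 + 5)

Substitute u = w**2 to get a quadratic in u, then factor.
w**2 + 5 is irreducible over ℤ (always positive, so no real roots).
w**2 + 15 is irreducible over ℤ (always positive, so no real roots).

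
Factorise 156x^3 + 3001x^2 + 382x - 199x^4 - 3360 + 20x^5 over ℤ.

(4x + 5)(5x + 14)(x - 1)(x^2 - 13x + 48)

Trying the rational-root candidates, x = 1 is a root, giving the factor (x - 1) and quotient 20x^4 - 179x^3 - 23x^2 + 2978x + 3360.
Then x = -14/5 is a root, so (5x + 14) divides it; the quotient is 4x^3 - 47x^2 + 127x + 240.
Then x = -5/4 is a root, giving the factor (4x + 5) and quotient x^2 - 13x + 48.
The quadratic x^2 - 13x + 48 has discriminant -23 < 0 and is irreducible over ℤ.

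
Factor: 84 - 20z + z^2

Two integers with product 84 and sum -20 are -6 and -14.

(z - 14)(z - 6)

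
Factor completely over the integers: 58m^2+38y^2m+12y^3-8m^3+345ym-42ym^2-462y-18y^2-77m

(2y-2m+11)(y+4m-7)(6y+m)

Group: 2y(6y^2+25ym-42y+4m^2-7m) + (-2m+11)(6y^2+25ym-42y+4m^2-7m); both groups contain (6y^2+25ym-42y+4m^2-7m), so (2y-2m+11) is a factor with cofactor 6y^2+25ym-42y+4m^2-7m.
The cofactor groups again: 6y^2+25ym-42y+4m^2-7m = y(6y+m) + (4m-7)(6y+m); both groups contain (6y+m), giving (y+4m-7)(6y+m).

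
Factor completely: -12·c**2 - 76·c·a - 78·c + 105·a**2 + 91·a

-(6·c - 7·a)·(2·c + 15·a + 13)

Group: -2·c·(6·c - 7·a) + (-15·a - 13)·(6·c - 7·a); both groups contain (6·c - 7·a).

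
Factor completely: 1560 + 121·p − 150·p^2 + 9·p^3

(3·p + 8)·(3·p − 13)·(p − 15)

By the rational root theorem, p = −8/3 is a root, so (3·p + 8) divides it; the quotient is 3·p^2 − 58·p + 195.
The remaining quadratic factors as (3·p − 13)(p − 15).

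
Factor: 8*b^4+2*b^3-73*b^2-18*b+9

Among the possible rational roots, b = 1/4 is a root, so (4*b-1) is a factor; dividing leaves 2*b^3+b^2-18*b-9.
Then b = -3 is a root, giving the factor (b+3) and quotient 2*b^2-5*b-3.
The remaining quadratic factors as (2*b+1)(b-3).

(2*b+1)*(4*b-1)*(b+3)*(b-3)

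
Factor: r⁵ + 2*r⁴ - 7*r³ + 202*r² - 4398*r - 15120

By the rational root theorem, r = 8 is a root, so (r - 8) divides it; the quotient is r⁴ + 10*r³ + 73*r² + 786*r + 1890.
Continuing, r = -9 is a root, giving the factor (r + 9) and quotient r³ + r² + 64*r + 210.
Next, r = -3 is a root, so (r + 3) is a factor; dividing leaves r² - 2*r + 70.
The quadratic r² - 2*r + 70 has discriminant -276 < 0 and is irreducible over ℤ.

(r + 3)*(r + 9)*(r - 8)*(r² - 2*r + 70)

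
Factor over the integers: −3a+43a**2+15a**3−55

(3a+5)(5a+11)(a−1)

By the rational root theorem, a = −5/3 is a root, so (3a+5) is a factor; dividing leaves 5a**2+6a−11.
The remaining quadratic factors as (a−1)(5a+11).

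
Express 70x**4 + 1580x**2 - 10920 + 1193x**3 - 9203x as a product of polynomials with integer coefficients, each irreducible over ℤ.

By the rational root theorem, x = -7/2 is a root, so (2x + 7) divides it; the quotient is 35x**3 + 474x**2 - 869x - 1560.
Continuing, x = 13/5 is a root, giving the factor (5x - 13) and quotient 7x**2 + 113x + 120.
The remaining quadratic factors as (7x + 8)(x + 15).

(2x + 7)(5x - 13)(7x + 8)(x + 15)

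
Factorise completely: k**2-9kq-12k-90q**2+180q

(k+6q-12)(k-15q)

Group: k(k-15q) + (6q-12)(k-15q); both groups contain (k-15q).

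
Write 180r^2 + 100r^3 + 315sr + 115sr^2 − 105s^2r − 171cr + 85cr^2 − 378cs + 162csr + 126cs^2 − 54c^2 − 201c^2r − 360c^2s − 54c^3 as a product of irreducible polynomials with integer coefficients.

−(6c − 5r)(9c − 3s + 5r + 9)(c + 7s + 4r)

Group: 9c(−6c^2 − 42cs − 19cr + 35sr + 20r^2) + (−3s + 5r + 9)(−6c^2 − 42cs − 19cr + 35sr + 20r^2); both groups contain (−6c^2 − 42cs − 19cr + 35sr + 20r^2), so (9c − 3s + 5r + 9) is a factor with cofactor −6c^2 − 42cs − 19cr + 35sr + 20r^2.
The cofactor groups again: −6c^2 − 42cs − 19cr + 35sr + 20r^2 = −6c(c + 7s + 4r) + 5r(c + 7s + 4r); both groups contain (c + 7s + 4r), giving −(6c − 5r)(c + 7s + 4r).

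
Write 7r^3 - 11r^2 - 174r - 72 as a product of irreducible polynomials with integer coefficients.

(7r + 3)(r + 4)(r - 6)

By the rational root theorem, r = -4 is a root, giving the factor (r + 4) and quotient 7r^2 - 39r - 18.
The remaining quadratic factors as (r - 6)(7r + 3).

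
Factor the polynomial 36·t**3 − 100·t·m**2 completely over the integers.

Factor out 4·t, leaving 9·t**2 − 25·m**2, which is a difference of two squares.

4·t·(3·t − 5·m)·(3·t + 5·m)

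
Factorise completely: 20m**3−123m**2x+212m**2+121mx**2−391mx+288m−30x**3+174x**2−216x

Group: 4m(5m**2−27mx+53m+10x**2−58x+72) − 3x(5m**2−27mx+53m+10x**2−58x+72); both groups contain (5m**2−27mx+53m+10x**2−58x+72), so (4m−3x) is a factor with cofactor 5m**2−27mx+53m+10x**2−58x+72.
The cofactor groups again: 5m**2−27mx+53m+10x**2−58x+72 = m(5m−2x+8) + (−5x+9)(5m−2x+8); both groups contain (5m−2x+8), giving (m−5x+9)(5m−2x+8).

(4m−3x)(5m−2x+8)(m−5x+9)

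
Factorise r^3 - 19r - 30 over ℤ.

Trying the rational-root candidates, r = 5 is a root, so (r - 5) divides it; the quotient is r^2 + 5r + 6.
The remaining quadratic factors as (r + 3)(r + 2).

(r + 2)(r + 3)(r - 5)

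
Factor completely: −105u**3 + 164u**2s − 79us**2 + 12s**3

Group: 3u(−35u**2 + 43us − 12s**2) − s(−35u**2 + 43us − 12s**2); both groups contain (−35u**2 + 43us − 12s**2), so (3u − s) is a factor with cofactor −35u**2 + 43us − 12s**2.
The cofactor groups again: −35u**2 + 43us − 12s**2 = −7u(5u − 4s) + 3s(5u − 4s); both groups contain (5u − 4s), giving −(7u − 3s)(5u − 4s).

−(7u − 3s)(5u − 4s)(3u − s)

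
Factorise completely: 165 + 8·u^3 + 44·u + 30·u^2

(4·u + 15)·(2·u^2 + 11)

Group as (8·u^3 + 44·u) + (30·u^2 + 165) = 4·u·(2·u^2 + 11) + 15·(2·u^2 + 11).
Both groups share the factor (2·u^2 + 11).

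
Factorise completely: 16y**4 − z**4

(2y + z)(2y − z)(4y**2 + z**2)

Difference of squares twice: with A = 2y and B = z, A⁴ − B⁴ = (A² − B²)(A² + B²), and A² − B² factors again.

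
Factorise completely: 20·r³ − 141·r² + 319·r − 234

(4·r − 13)·(5·r − 9)·(r − 2)

Trying the rational-root candidates, r = 2 is a root, giving the factor (r − 2) and quotient 20·r² − 101·r + 117.
The remaining quadratic factors as (5·r − 9)(4·r − 13).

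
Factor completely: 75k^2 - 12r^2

3(5k + 2r)(5k - 2r)

Factor out 3, leaving 25k^2 - 4r^2, which is a difference of two squares.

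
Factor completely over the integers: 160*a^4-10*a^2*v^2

10*a^2*(4*a+v)*(4*a-v)

Pull out the common factor 10*a^2; 16*a^2-v^2 is a difference of squares.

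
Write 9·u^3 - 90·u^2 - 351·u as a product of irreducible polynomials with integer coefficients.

9·u·(u + 3)·(u - 13)

Pull out the common factor 9·u, then factor the remaining trinomial.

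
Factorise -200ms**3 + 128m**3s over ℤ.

Every term has a factor of 8ms. Then 16m**2 - 25s**2 = (4m)² − (5s)².

8ms(4m + 5s)(4m - 5s)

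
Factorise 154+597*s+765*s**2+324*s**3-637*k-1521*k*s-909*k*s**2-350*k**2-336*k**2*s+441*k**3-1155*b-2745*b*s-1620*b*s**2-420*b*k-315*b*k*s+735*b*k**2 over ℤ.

Group: 15*b*(49*k**2-21*k*s-28*k-108*s**2-183*s-77) + (9*k-3*s-2)*(49*k**2-21*k*s-28*k-108*s**2-183*s-77); both groups contain (49*k**2-21*k*s-28*k-108*s**2-183*s-77), so (15*b+9*k-3*s-2) is a factor with cofactor 49*k**2-21*k*s-28*k-108*s**2-183*s-77.
The cofactor groups again: 49*k**2-21*k*s-28*k-108*s**2-183*s-77 = 7*k*(7*k+9*s+7) + (-12*s-11)*(7*k+9*s+7); both groups contain (7*k+9*s+7), giving (7*k-12*s-11)*(7*k+9*s+7).

(15*b+9*k-3*s-2)*(7*k+9*s+7)*(7*k-12*s-11)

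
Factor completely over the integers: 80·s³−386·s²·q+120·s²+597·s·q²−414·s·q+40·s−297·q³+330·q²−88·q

(5·s−11·q)·(2·s−3·q+2)·(8·s−9·q+4)

Group: 5·s·(16·s²−42·s·q+24·s+27·q²−30·q+8) − 11·q·(16·s²−42·s·q+24·s+27·q²−30·q+8); both groups contain (16·s²−42·s·q+24·s+27·q²−30·q+8), so (5·s−11·q) is a factor with cofactor 16·s²−42·s·q+24·s+27·q²−30·q+8.
The cofactor groups again: 16·s²−42·s·q+24·s+27·q²−30·q+8 = 8·s·(2·s−3·q+2) + (−9·q+4)·(2·s−3·q+2); both groups contain (2·s−3·q+2), giving (8·s−9·q+4)·(2·s−3·q+2).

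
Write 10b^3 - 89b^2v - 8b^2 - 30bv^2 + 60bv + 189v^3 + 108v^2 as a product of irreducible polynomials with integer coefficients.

Group: 5b(2b^2 - 15bv - 27v^2) + (-7v - 4)(2b^2 - 15bv - 27v^2); both groups contain (2b^2 - 15bv - 27v^2), so (5b - 7v - 4) is a factor with cofactor 2b^2 - 15bv - 27v^2.
The cofactor groups again: 2b^2 - 15bv - 27v^2 = b(2b + 3v) - 9v(2b + 3v); both groups contain (2b + 3v), giving (b - 9v)(2b + 3v).

(2b + 3v)(5b - 7v - 4)(b - 9v)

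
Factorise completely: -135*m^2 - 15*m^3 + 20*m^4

Pull out the common factor 5*m^2, then factor the remaining trinomial.

5*m^2*(4*m + 9)*(m - 3)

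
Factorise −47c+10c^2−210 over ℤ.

(2c−15)(5c+14)

Need a pair with product 10·(−210) = −2100 and sum −47: that's −75 and 28.
Split the middle term: 10c^2−75c + 28c−210 = 5c(2c−15) + 14(2c−15).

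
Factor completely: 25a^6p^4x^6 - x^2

x^2(5a^3p^2x^2 + 1)(5a^3p^2x^2 - 1)

Pull out the common factor x^2, leaving 25a^6p^4x^4 - 1.
Recognize a difference of squares with the parts 5a^3p^2x^2 and 1.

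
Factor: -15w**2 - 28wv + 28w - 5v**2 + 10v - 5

-(3w + 5v - 5)(5w + v - 1)

Group: -3w(5w + v - 1) + (-5v + 5)(5w + v - 1); both groups contain (5w + v - 1).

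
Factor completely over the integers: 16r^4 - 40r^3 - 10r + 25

(2r - 5)(8r^3 - 5)

Group as (16r^4 - 10r) + (-40r^3 + 25) = 2r(8r^3 - 5) - 5(8r^3 - 5).
Both groups share the factor (8r^3 - 5).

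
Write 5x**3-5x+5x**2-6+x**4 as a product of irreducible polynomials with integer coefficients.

Trying the rational-root candidates, x = -2 is a root, so (x+2) is a factor; dividing leaves x**3+3x**2-x-3.
Then x = -1 is a root, so (x+1) divides it; the quotient is x**2+2x-3.
The remaining quadratic factors as (x-1)(x+3).

(x+1)(x+2)(x+3)(x-1)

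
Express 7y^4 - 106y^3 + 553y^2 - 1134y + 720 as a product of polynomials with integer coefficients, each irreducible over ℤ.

By the rational root theorem, y = 5 is a root, so (y - 5) divides it; the quotient is 7y^3 - 71y^2 + 198y - 144.
Then y = 8/7 is a root, giving the factor (7y - 8) and quotient y^2 - 9y + 18.
The remaining quadratic factors as (y - 6)(y - 3).

(7y - 8)(y - 3)(y - 5)(y - 6)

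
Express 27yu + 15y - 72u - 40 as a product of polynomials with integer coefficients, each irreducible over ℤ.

Group as (27yu + 15y) + (-72u - 40) = 3y(9u + 5) - 8(9u + 5).
Both groups share the factor (9u + 5).

(3y - 8)(9u + 5)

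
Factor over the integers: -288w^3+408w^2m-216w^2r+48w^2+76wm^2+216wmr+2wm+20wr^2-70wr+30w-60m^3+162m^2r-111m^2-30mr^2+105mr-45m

Group: 12w(-24w^2+26wm+2wr-6w+15m^2-3mr+9m) + (-4m+10r-5)(-24w^2+26wm+2wr-6w+15m^2-3mr+9m); both groups contain (-24w^2+26wm+2wr-6w+15m^2-3mr+9m), so (12w-4m+10r-5) is a factor with cofactor -24w^2+26wm+2wr-6w+15m^2-3mr+9m.
The cofactor groups again: -24w^2+26wm+2wr-6w+15m^2-3mr+9m = -2w(12w+5m-r+3) + 3m(12w+5m-r+3); both groups contain (12w+5m-r+3), giving -(2w-3m)(12w+5m-r+3).

-(2w-3m)(12w-4m+10r-5)(12w+5m-r+3)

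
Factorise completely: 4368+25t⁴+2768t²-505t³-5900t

(5t-12)(5t-14)(t-13)(t-2)

Among the possible rational roots, t = 12/5 is a root, so (5t-12) divides it; the quotient is 5t³-89t²+340t-364.
Continuing, t = 2 is a root, giving the factor (t-2) and quotient 5t²-79t+182.
The remaining quadratic factors as (t-13)(5t-14).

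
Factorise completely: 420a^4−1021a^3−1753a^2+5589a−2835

(3a+7)(4a−9)(5a−9)(7a−5)

By the rational root theorem, a = 9/4 is a root, so (4a−9) divides it; the quotient is 105a^3−19a^2−481a+315.
Continuing, a = −7/3 is a root, so (3a+7) is a factor; dividing leaves 35a^2−88a+45.
The remaining quadratic factors as (5a−9)(7a−5).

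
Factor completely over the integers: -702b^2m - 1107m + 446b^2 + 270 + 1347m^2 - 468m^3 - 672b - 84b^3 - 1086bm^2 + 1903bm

Group: 3b(-28b^2 - 206bm + 102b - 156m^2 + 189m - 54) + (3m - 5)(-28b^2 - 206bm + 102b - 156m^2 + 189m - 54); both groups contain (-28b^2 - 206bm + 102b - 156m^2 + 189m - 54), so (3b + 3m - 5) is a factor with cofactor -28b^2 - 206bm + 102b - 156m^2 + 189m - 54.
The cofactor groups again: -28b^2 - 206bm + 102b - 156m^2 + 189m - 54 = -2b(14b + 12m - 9) + (-13m + 6)(14b + 12m - 9); both groups contain (14b + 12m - 9), giving -(2b + 13m - 6)(14b + 12m - 9).

-(14b + 12m - 9)(2b + 13m - 6)(3b + 3m - 5)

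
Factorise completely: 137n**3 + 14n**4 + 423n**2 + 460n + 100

Testing divisors of the constant over divisors of the leading coefficient, n = -2/7 is a root, giving the factor (7n + 2) and quotient 2n**3 + 19n**2 + 55n + 50.
Continuing, n = -5 is a root, so (n + 5) divides it; the quotient is 2n**2 + 9n + 10.
The remaining quadratic factors as (n + 2)(2n + 5).

(2n + 5)(7n + 2)(n + 2)(n + 5)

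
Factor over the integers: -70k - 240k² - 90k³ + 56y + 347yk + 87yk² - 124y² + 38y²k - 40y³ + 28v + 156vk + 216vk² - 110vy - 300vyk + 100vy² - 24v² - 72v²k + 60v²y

(6v - 2y - 3k - 7)(2v + 4y - 5k)(5y - 6k - 2)

Group: 6v(10vy - 12vk - 4v + 20y² - 49yk - 8y + 30k² + 10k) + (-2y - 3k - 7)(10vy - 12vk - 4v + 20y² - 49yk - 8y + 30k² + 10k); both groups contain (10vy - 12vk - 4v + 20y² - 49yk - 8y + 30k² + 10k), so (6v - 2y - 3k - 7) is a factor with cofactor 10vy - 12vk - 4v + 20y² - 49yk - 8y + 30k² + 10k.
The cofactor groups again: 10vy - 12vk - 4v + 20y² - 49yk - 8y + 30k² + 10k = 2v(5y - 6k - 2) + (4y - 5k)(5y - 6k - 2); both groups contain (5y - 6k - 2), giving (2v + 4y - 5k)(5y - 6k - 2).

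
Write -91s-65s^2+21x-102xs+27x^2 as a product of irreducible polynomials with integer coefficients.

(3x-13s)(9x+5s+7)

Group: 9x(3x-13s) + (5s+7)(3x-13s); both groups contain (3x-13s).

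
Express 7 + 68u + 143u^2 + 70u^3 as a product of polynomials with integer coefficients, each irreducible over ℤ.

(2u + 1)(5u + 7)(7u + 1)

By the rational root theorem, u = −7/5 is a root, so (5u + 7) divides it; the quotient is 14u^2 + 9u + 1.
The remaining quadratic factors as (2u + 1)(7u + 1).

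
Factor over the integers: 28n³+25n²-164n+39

(4n-1)(7n-13)(n+3)

Testing divisors of the constant over divisors of the leading coefficient, n = 1/4 is a root, so (4n-1) is a factor; dividing leaves 7n²+8n-39.
The remaining quadratic factors as (n+3)(7n-13).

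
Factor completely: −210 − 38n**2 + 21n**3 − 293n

(3n + 7)(7n + 6)(n − 5)

Testing divisors of the constant over divisors of the leading coefficient, n = −7/3 is a root, giving the factor (3n + 7) and quotient 7n**2 − 29n − 30.
The remaining quadratic factors as (n − 5)(7n + 6).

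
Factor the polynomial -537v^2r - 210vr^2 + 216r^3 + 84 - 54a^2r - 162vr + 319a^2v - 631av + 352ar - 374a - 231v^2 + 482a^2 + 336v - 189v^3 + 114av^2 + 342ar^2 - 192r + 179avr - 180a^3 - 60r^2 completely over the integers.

Group: 4a(-45a^2 + 46av - 81ar + 53a + 63v^2 + 53vr - 49v - 36r^2 + 46r - 14) + (-3v - 6r - 6)(-45a^2 + 46av - 81ar + 53a + 63v^2 + 53vr - 49v - 36r^2 + 46r - 14); both groups contain (-45a^2 + 46av - 81ar + 53a + 63v^2 + 53vr - 49v - 36r^2 + 46r - 14), so (4a - 3v - 6r - 6) is a factor with cofactor -45a^2 + 46av - 81ar + 53a + 63v^2 + 53vr - 49v - 36r^2 + 46r - 14.
The cofactor groups again: -45a^2 + 46av - 81ar + 53a + 63v^2 + 53vr - 49v - 36r^2 + 46r - 14 = -5a(9a + 7v + 9r - 7) + (9v - 4r + 2)(9a + 7v + 9r - 7); both groups contain (9a + 7v + 9r - 7), giving -(5a - 9v + 4r - 2)(9a + 7v + 9r - 7).

-(4a - 3v - 6r - 6)(5a - 9v + 4r - 2)(9a + 7v + 9r - 7)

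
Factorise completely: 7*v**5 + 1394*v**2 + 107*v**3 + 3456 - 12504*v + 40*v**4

Trying the rational-root candidates, v = -9 is a root, so (v + 9) is a factor; dividing leaves 7*v**4 - 23*v**3 + 314*v**2 - 1432*v + 384.
Continuing, v = 4 is a root, so (v - 4) divides it; the quotient is 7*v**3 + 5*v**2 + 334*v - 96.
Next, v = 2/7 is a root, so (7*v - 2) divides it; the quotient is v**2 + v + 48.
The quadratic v**2 + v + 48 has discriminant -191 < 0 and is irreducible over ℤ.

(7*v - 2)*(v + 9)*(v - 4)*(v**2 + v + 48)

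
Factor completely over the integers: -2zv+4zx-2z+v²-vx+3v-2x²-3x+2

-(2z-v-x-2)(v-2x+1)

Group: -v(2z-v-x-2) + (2x-1)(2z-v-x-2); both groups contain (2z-v-x-2).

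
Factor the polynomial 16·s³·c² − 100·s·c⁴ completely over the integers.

4·c²·s·(2·s − 5·c)·(2·s + 5·c)

Every term has a factor of 4·s·c². Then 4·s² − 25·c² = (2·s)² − (5·c)².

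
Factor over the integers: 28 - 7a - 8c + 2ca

Group as (2ca - 8c) + (-7a + 28) = 2c(a - 4) - 7(a - 4).
Both groups share the factor (a - 4).

(2c - 7)(a - 4)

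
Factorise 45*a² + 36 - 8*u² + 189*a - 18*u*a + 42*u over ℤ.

Group: -4*u*(2*u - 3*a - 12) + (-15*a - 3)*(2*u - 3*a - 12); both groups contain (2*u - 3*a - 12).

-(2*u - 3*a - 12)*(4*u + 15*a + 3)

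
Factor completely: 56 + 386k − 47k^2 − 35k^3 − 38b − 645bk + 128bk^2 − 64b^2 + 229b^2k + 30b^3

(5b − k − 4)(6b + 5k − 14)(b + 7k + 1)

Group: 5b(6b^2 + 47bk − 8b + 35k^2 − 93k − 14) + (−k − 4)(6b^2 + 47bk − 8b + 35k^2 − 93k − 14); both groups contain (6b^2 + 47bk − 8b + 35k^2 − 93k − 14), so (5b − k − 4) is a factor with cofactor 6b^2 + 47bk − 8b + 35k^2 − 93k − 14.
The cofactor groups again: 6b^2 + 47bk − 8b + 35k^2 − 93k − 14 = b(6b + 5k − 14) + (7k + 1)(6b + 5k − 14); both groups contain (6b + 5k − 14), giving (b + 7k + 1)(6b + 5k − 14).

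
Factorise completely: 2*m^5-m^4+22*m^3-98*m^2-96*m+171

Trying the rational-root candidates, m = -3/2 is a root, giving the factor (2*m+3) and quotient m^4-2*m^3+14*m^2-70*m+57.
Next, m = 1 is a root, giving the factor (m-1) and quotient m^3-m^2+13*m-57.
Next, m = 3 is a root, so (m-3) is a factor; dividing leaves m^2+2*m+19.
The quadratic m^2+2*m+19 has discriminant -72 < 0 and is irreducible over ℤ.

(2*m+3)*(m-1)*(m-3)*(m^2+2*m+19)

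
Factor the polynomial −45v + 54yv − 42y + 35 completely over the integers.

Group as (54yv − 42y) + (−45v + 35) = 6y(9v − 7) − 5(9v − 7).
Both groups share the factor (9v − 7).

(6y − 5)(9v − 7)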